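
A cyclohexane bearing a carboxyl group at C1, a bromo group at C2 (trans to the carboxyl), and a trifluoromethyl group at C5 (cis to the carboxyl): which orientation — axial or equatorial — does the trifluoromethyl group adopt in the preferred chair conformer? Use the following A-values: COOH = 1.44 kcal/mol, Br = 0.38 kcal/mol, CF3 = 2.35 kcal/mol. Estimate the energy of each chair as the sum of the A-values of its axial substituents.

equatorial

Chair I (carboxyl axial, bromo axial, trifluoromethyl axial): E = 4.17 kcal/mol.
Chair II (carboxyl equatorial, bromo equatorial, trifluoromethyl equatorial): E = 0.00 kcal/mol.
Chair II is the more stable (lower-energy) conformer, and in that chair the trifluoromethyl group is equatorial.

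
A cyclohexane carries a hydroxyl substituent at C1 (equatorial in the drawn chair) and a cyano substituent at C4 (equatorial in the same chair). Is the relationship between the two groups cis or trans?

trans

C1 and C4 have opposite parity, so their axial bonds point in opposite directions.
With opposite-parity carbons, two substituents on the same face are one axial and one equatorial; opposite faces give both axial or both equatorial.
Here the groups are equatorial/equatorial → opposite face → trans.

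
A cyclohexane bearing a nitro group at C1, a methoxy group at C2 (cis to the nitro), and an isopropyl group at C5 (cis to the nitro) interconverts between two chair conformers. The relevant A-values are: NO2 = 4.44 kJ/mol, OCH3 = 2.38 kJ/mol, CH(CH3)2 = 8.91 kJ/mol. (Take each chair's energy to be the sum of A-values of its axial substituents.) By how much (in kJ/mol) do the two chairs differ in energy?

Chair I (nitro axial, methoxy equatorial, isopropyl axial): E = 13.35 kJ/mol.
Chair II (nitro equatorial, methoxy axial, isopropyl equatorial): E = 2.38 kJ/mol.
ΔE = 13.35 − 2.38 = 10.97 kJ/mol; chair II is more stable.

10.97 kJ/mol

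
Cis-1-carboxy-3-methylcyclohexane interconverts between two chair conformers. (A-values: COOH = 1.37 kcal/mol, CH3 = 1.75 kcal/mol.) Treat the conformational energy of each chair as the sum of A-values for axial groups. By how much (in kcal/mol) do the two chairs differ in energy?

C1 and C3 have the same parity, so for the cis isomer the two substituents are e,e in one chair and a,a in the other.
Chair I (carboxyl axial, methyl axial): E = 3.12 kcal/mol.
Chair II (carboxyl equatorial, methyl equatorial): E = 0.00 kcal/mol.
ΔE = 3.12 − 0.00 = 3.12 kcal/mol; chair II is more stable.

3.12 kcal/mol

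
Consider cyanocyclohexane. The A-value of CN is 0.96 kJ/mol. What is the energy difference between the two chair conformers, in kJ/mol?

0.96 kJ/mol

A monosubstituted cyclohexane has one chair with the cyano group axial (E = A = 0.96 kJ/mol) and one with it equatorial (E = 0).
ΔE = 0.96 − 0 = 0.96 kJ/mol.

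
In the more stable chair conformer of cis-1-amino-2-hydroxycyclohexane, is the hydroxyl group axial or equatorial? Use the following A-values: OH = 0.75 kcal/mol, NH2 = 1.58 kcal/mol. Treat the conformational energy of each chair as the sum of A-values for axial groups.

C1 and C2 have opposite parity, so for the cis isomer the two substituents are one axial and one equatorial in each chair.
Chair I (hydroxyl axial, amino equatorial): E = 0.75 kcal/mol.
Chair II (hydroxyl equatorial, amino axial): E = 1.58 kcal/mol.
Chair I is the more stable (lower-energy) conformer, and in that chair the hydroxyl group is axial.

axial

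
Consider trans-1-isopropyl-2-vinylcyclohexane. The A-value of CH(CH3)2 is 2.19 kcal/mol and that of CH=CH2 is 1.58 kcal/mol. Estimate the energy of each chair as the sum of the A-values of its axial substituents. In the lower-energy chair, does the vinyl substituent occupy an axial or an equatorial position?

C1 and C2 have opposite parity, so for the trans isomer the two substituents are e,e in one chair and a,a in the other.
Chair I (isopropyl axial, vinyl axial): E = 3.77 kcal/mol.
Chair II (isopropyl equatorial, vinyl equatorial): E = 0.00 kcal/mol.
Chair II is the more stable (lower-energy) conformer, and in that chair the vinyl group is equatorial.

equatorial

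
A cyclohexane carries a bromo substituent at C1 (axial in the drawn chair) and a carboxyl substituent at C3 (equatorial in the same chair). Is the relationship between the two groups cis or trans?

trans

C1 and C3 have the same parity, so their axial bonds point in the same direction.
With same-parity carbons, two substituents on the same face are both axial or both equatorial; opposite faces give one of each.
Here the groups are axial/equatorial → opposite face → trans.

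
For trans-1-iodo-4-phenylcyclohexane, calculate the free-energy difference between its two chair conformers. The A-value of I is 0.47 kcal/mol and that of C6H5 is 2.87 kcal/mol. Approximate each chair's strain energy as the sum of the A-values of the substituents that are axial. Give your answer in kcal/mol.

3.34 kcal/mol

C1 and C4 have opposite parity, so for the trans isomer the two substituents are e,e in one chair and a,a in the other.
Chair I (iodo axial, phenyl axial): E = 3.34 kcal/mol.
Chair II (iodo equatorial, phenyl equatorial): E = 0.00 kcal/mol.
ΔE = 3.34 − 0.00 = 3.34 kcal/mol; chair II is more stable.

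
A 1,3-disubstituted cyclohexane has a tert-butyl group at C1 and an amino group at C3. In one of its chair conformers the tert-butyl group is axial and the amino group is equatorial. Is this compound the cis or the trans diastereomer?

trans

C1 and C3 have the same parity, so their axial bonds point in the same direction.
With same-parity carbons, two substituents on the same face are both axial or both equatorial; opposite faces give one of each.
Here the groups are axial/equatorial → opposite face → trans.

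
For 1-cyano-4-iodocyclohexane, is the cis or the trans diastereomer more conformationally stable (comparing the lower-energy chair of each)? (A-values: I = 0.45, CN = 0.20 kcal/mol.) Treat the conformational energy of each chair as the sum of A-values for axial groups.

trans

At 1,4 positions (parity opposite): cis → (a,e or e,a); trans → (e,e or a,a).
Best chair for cis: E = 0.20 kcal/mol; best chair for trans: E = 0.00 kcal/mol.
The trans isomer is lower by 0.20 kcal/mol.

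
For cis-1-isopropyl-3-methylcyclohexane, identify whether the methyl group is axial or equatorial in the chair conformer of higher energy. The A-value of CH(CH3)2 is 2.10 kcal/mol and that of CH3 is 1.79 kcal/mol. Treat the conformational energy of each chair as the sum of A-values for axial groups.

axial

C1 and C3 have the same parity, so for the cis isomer the two substituents are e,e in one chair and a,a in the other.
Chair I (isopropyl axial, methyl axial): E = 3.89 kcal/mol.
Chair II (isopropyl equatorial, methyl equatorial): E = 0.00 kcal/mol.
Chair I is the less stable (higher-energy) conformer, and in that chair the methyl group is axial.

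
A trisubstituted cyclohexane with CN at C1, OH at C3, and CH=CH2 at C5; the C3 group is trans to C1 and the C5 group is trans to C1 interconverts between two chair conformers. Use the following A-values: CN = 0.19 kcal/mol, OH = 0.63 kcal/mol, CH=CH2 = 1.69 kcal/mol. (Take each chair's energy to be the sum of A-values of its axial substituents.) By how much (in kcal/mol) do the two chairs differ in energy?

2.13 kcal/mol

Chair I (cyano axial, hydroxyl equatorial, vinyl equatorial): E = 0.19 kcal/mol.
Chair II (cyano equatorial, hydroxyl axial, vinyl axial): E = 2.32 kcal/mol.
ΔE = 2.32 − 0.19 = 2.13 kcal/mol; chair I is more stable.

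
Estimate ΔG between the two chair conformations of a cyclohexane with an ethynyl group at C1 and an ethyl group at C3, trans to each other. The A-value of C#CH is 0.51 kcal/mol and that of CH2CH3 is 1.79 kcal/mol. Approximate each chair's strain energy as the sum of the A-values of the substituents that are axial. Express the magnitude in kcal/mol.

1.28 kcal/mol

C1 and C3 have the same parity, so for the trans isomer the two substituents are one axial and one equatorial in each chair.
Chair I (ethynyl axial, ethyl equatorial): E = 0.51 kcal/mol.
Chair II (ethynyl equatorial, ethyl axial): E = 1.79 kcal/mol.
ΔE = 1.79 − 0.51 = 1.28 kcal/mol; chair I is more stable.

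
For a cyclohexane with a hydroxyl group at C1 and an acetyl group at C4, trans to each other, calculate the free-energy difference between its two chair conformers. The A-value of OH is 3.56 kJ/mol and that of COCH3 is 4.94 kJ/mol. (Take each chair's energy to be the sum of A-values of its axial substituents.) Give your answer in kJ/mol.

C1 and C4 have opposite parity, so for the trans isomer the two substituents are e,e in one chair and a,a in the other.
Chair I (hydroxyl axial, acetyl axial): E = 8.50 kJ/mol.
Chair II (hydroxyl equatorial, acetyl equatorial): E = 0.00 kJ/mol.
ΔE = 8.50 − 0.00 = 8.50 kJ/mol; chair II is more stable.

8.50 kJ/mol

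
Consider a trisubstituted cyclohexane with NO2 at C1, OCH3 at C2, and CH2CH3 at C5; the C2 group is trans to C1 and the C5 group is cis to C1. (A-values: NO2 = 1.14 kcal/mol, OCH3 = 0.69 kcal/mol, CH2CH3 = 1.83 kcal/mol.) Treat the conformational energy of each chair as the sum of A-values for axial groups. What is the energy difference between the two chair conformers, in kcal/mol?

3.66 kcal/mol

Chair I (nitro axial, methoxy axial, ethyl axial): E = 3.66 kcal/mol.
Chair II (nitro equatorial, methoxy equatorial, ethyl equatorial): E = 0.00 kcal/mol.
ΔE = 3.66 − 0.00 = 3.66 kcal/mol; chair II is more stable.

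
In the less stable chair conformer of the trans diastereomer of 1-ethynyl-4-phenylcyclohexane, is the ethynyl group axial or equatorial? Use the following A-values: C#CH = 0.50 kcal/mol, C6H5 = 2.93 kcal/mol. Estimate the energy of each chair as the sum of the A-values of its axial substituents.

C1 and C4 have opposite parity, so for the trans isomer the two substituents are e,e in one chair and a,a in the other.
Chair I (ethynyl axial, phenyl axial): E = 3.43 kcal/mol.
Chair II (ethynyl equatorial, phenyl equatorial): E = 0.00 kcal/mol.
Chair I is the less stable (higher-energy) conformer, and in that chair the ethynyl group is axial.

axial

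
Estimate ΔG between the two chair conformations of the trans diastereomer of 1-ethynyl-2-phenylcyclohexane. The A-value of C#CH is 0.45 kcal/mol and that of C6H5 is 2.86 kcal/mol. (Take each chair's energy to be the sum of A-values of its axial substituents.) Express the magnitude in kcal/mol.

3.31 kcal/mol

C1 and C2 have opposite parity, so for the trans isomer the two substituents are e,e in one chair and a,a in the other.
Chair I (ethynyl axial, phenyl axial): E = 3.31 kcal/mol.
Chair II (ethynyl equatorial, phenyl equatorial): E = 0.00 kcal/mol.
ΔE = 3.31 − 0.00 = 3.31 kcal/mol; chair II is more stable.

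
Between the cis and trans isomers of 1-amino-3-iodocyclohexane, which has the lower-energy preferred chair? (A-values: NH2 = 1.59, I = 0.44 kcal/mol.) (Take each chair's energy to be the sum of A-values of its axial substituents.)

cis

At 1,3 positions (parity same): cis → (e,e or a,a); trans → (a,e or e,a).
Best chair for cis: E = 0.00 kcal/mol; best chair for trans: E = 0.44 kcal/mol.
The cis isomer is lower by 0.44 kcal/mol.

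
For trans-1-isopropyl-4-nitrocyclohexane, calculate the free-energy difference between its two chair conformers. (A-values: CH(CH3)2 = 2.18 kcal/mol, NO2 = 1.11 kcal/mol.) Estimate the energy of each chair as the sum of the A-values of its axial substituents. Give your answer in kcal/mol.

3.29 kcal/mol

C1 and C4 have opposite parity, so for the trans isomer the two substituents are e,e in one chair and a,a in the other.
Chair I (isopropyl axial, nitro axial): E = 3.29 kcal/mol.
Chair II (isopropyl equatorial, nitro equatorial): E = 0.00 kcal/mol.
ΔE = 3.29 − 0.00 = 3.29 kcal/mol; chair II is more stable.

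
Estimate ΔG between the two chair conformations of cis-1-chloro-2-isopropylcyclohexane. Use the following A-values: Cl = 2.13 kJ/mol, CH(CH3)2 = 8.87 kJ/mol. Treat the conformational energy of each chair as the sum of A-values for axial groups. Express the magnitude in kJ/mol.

6.74 kJ/mol

C1 and C2 have opposite parity, so for the cis isomer the two substituents are one axial and one equatorial in each chair.
Chair I (chloro axial, isopropyl equatorial): E = 2.13 kJ/mol.
Chair II (chloro equatorial, isopropyl axial): E = 8.87 kJ/mol.
ΔE = 8.87 − 2.13 = 6.74 kJ/mol; chair I is more stable.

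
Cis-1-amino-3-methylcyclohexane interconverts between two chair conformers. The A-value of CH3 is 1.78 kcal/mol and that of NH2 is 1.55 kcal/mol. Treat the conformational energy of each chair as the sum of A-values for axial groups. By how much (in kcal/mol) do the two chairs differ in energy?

3.33 kcal/mol

C1 and C3 have the same parity, so for the cis isomer the two substituents are e,e in one chair and a,a in the other.
Chair I (methyl axial, amino axial): E = 3.33 kcal/mol.
Chair II (methyl equatorial, amino equatorial): E = 0.00 kcal/mol.
ΔE = 3.33 − 0.00 = 3.33 kcal/mol; chair II is more stable.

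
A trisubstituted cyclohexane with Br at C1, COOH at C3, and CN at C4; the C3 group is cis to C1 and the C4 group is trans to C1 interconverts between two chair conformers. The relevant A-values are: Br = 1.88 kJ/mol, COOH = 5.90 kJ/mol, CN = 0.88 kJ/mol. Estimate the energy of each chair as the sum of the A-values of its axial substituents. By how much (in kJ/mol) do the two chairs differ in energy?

8.66 kJ/mol

Chair I (bromo axial, carboxyl axial, cyano axial): E = 8.66 kJ/mol.
Chair II (bromo equatorial, carboxyl equatorial, cyano equatorial): E = 0.00 kJ/mol.
ΔE = 8.66 − 0.00 = 8.66 kJ/mol; chair II is more stable.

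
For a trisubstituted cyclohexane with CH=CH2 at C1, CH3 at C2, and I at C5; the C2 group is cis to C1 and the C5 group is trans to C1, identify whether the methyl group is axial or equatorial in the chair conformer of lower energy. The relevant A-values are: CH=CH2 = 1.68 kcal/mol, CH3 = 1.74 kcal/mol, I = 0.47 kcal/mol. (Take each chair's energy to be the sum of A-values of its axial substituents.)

equatorial

Chair I (vinyl axial, methyl equatorial, iodo equatorial): E = 1.68 kcal/mol.
Chair II (vinyl equatorial, methyl axial, iodo axial): E = 2.21 kcal/mol.
Chair I is the more stable (lower-energy) conformer, and in that chair the methyl group is equatorial.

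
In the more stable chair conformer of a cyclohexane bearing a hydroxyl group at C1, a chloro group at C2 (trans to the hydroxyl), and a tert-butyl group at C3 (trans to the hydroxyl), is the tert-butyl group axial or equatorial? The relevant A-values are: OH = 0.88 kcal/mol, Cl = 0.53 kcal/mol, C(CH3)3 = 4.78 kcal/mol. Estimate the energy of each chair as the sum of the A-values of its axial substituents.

equatorial

Chair I (hydroxyl axial, chloro axial, tert-butyl equatorial): E = 1.41 kcal/mol.
Chair II (hydroxyl equatorial, chloro equatorial, tert-butyl axial): E = 4.78 kcal/mol.
Chair I is the more stable (lower-energy) conformer, and in that chair the tert-butyl group is equatorial.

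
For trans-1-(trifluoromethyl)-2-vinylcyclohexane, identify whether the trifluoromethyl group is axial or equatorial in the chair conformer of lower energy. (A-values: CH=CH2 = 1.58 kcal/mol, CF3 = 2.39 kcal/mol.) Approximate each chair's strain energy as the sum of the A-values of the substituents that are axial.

C1 and C2 have opposite parity, so for the trans isomer the two substituents are e,e in one chair and a,a in the other.
Chair I (vinyl axial, trifluoromethyl axial): E = 3.97 kcal/mol.
Chair II (vinyl equatorial, trifluoromethyl equatorial): E = 0.00 kcal/mol.
Chair II is the more stable (lower-energy) conformer, and in that chair the trifluoromethyl group is equatorial.

equatorial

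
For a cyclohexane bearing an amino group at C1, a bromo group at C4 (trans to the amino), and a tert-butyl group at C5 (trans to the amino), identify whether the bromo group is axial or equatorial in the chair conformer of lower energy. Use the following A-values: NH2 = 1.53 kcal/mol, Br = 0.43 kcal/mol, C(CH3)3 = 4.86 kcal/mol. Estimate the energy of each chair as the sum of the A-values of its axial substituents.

Chair I (amino axial, bromo axial, tert-butyl equatorial): E = 1.96 kcal/mol.
Chair II (amino equatorial, bromo equatorial, tert-butyl axial): E = 4.86 kcal/mol.
Chair I is the more stable (lower-energy) conformer, and in that chair the bromo group is axial.

axial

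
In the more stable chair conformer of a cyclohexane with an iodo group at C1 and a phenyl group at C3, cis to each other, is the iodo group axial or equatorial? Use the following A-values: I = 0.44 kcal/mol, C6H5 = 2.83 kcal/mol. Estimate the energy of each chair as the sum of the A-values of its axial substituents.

equatorial

C1 and C3 have the same parity, so for the cis isomer the two substituents are e,e in one chair and a,a in the other.
Chair I (iodo axial, phenyl axial): E = 3.27 kcal/mol.
Chair II (iodo equatorial, phenyl equatorial): E = 0.00 kcal/mol.
Chair II is the more stable (lower-energy) conformer, and in that chair the iodo group is equatorial.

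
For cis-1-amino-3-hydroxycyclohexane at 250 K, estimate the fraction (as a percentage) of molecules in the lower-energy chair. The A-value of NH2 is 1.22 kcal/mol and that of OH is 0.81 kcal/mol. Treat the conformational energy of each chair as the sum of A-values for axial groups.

98.3%

C1 and C3 have the same parity, so for the cis isomer the two substituents are e,e in one chair and a,a in the other.
Chair I (amino axial, hydroxyl axial): E = 2.03 kcal/mol; chair II (amino equatorial, hydroxyl equatorial): E = 0.00 kcal/mol.
ΔG = 2.03 kcal/mol between the two chairs.
K = exp(ΔG/RT) with R = 1.987×10⁻³ kcal mol⁻¹ K⁻¹ and T = 250 K gives K ≈ 59.5.
Fraction in the lower-energy chair = K/(K+1) = 98.3%.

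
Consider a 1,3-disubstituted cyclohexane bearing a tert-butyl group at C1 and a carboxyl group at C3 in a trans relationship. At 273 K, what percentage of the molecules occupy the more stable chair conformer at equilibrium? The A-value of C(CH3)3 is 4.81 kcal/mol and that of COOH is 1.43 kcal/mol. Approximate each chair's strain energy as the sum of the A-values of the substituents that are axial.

99.8%

C1 and C3 have the same parity, so for the trans isomer the two substituents are one axial and one equatorial in each chair.
Chair I (tert-butyl axial, carboxyl equatorial): E = 4.81 kcal/mol; chair II (tert-butyl equatorial, carboxyl axial): E = 1.43 kcal/mol.
ΔG = 3.38 kcal/mol between the two chairs.
K = exp(ΔG/RT) with R = 1.987×10⁻³ kcal mol⁻¹ K⁻¹ and T = 273 K gives K ≈ 508.
Fraction in the lower-energy chair = K/(K+1) = 99.8%.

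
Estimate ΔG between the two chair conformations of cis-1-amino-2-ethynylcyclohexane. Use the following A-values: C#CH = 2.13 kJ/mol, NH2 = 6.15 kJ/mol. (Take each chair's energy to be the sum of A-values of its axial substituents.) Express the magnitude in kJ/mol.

4.02 kJ/mol

C1 and C2 have opposite parity, so for the cis isomer the two substituents are one axial and one equatorial in each chair.
Chair I (ethynyl axial, amino equatorial): E = 2.13 kJ/mol.
Chair II (ethynyl equatorial, amino axial): E = 6.15 kJ/mol.
ΔE = 6.15 − 2.13 = 4.02 kJ/mol; chair I is more stable.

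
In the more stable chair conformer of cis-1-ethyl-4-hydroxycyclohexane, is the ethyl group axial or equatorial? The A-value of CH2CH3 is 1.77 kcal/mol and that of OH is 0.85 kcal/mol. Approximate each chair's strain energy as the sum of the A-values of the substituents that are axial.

equatorial

C1 and C4 have opposite parity, so for the cis isomer the two substituents are one axial and one equatorial in each chair.
Chair I (ethyl axial, hydroxyl equatorial): E = 1.77 kcal/mol.
Chair II (ethyl equatorial, hydroxyl axial): E = 0.85 kcal/mol.
Chair II is the more stable (lower-energy) conformer, and in that chair the ethyl group is equatorial.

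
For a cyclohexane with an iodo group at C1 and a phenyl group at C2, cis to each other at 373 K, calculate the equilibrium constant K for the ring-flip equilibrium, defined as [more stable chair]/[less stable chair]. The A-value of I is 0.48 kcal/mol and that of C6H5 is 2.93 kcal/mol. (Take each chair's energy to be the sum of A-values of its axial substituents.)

C1 and C2 have opposite parity, so for the cis isomer the two substituents are one axial and one equatorial in each chair.
Chair I (iodo axial, phenyl equatorial): E = 0.48 kcal/mol; chair II (iodo equatorial, phenyl axial): E = 2.93 kcal/mol.
ΔG = 2.45 kcal/mol between the two chairs.
K = exp(ΔG/RT) with R = 1.987×10⁻³ kcal mol⁻¹ K⁻¹ and T = 373 K gives K ≈ 27.3.

K ≈ 27.3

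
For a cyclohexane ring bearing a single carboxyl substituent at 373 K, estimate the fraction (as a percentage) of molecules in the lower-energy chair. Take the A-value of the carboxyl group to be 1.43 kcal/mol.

One chair has the carboxyl group axial (E = 1.43 kcal/mol) and the other has it equatorial (E = 0).
ΔG = 1.43 kcal/mol between the two chairs.
K = exp(ΔG/RT) with R = 1.987×10⁻³ kcal mol⁻¹ K⁻¹ and T = 373 K gives K ≈ 6.89.
Fraction in the lower-energy chair = K/(K+1) = 87.3%.

87.3%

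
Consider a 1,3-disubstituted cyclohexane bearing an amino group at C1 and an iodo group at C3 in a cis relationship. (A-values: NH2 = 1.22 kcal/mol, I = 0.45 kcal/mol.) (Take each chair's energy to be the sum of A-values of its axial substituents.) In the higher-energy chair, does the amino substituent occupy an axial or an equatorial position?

C1 and C3 have the same parity, so for the cis isomer the two substituents are e,e in one chair and a,a in the other.
Chair I (amino axial, iodo axial): E = 1.67 kcal/mol.
Chair II (amino equatorial, iodo equatorial): E = 0.00 kcal/mol.
Chair I is the less stable (higher-energy) conformer, and in that chair the amino group is axial.

axial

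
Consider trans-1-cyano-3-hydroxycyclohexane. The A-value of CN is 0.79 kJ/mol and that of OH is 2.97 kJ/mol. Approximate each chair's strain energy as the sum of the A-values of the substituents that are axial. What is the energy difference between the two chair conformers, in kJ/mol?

C1 and C3 have the same parity, so for the trans isomer the two substituents are one axial and one equatorial in each chair.
Chair I (cyano axial, hydroxyl equatorial): E = 0.79 kJ/mol.
Chair II (cyano equatorial, hydroxyl axial): E = 2.97 kJ/mol.
ΔE = 2.97 − 0.79 = 2.18 kJ/mol; chair I is more stable.

2.18 kJ/mol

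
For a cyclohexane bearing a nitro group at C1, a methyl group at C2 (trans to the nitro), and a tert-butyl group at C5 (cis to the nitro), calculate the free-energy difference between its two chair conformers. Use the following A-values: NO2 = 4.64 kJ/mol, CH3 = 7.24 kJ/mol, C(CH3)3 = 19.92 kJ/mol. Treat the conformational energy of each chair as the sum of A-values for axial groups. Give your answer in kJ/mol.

31.80 kJ/mol

Chair I (nitro axial, methyl axial, tert-butyl axial): E = 31.80 kJ/mol.
Chair II (nitro equatorial, methyl equatorial, tert-butyl equatorial): E = 0.00 kJ/mol.
ΔE = 31.80 − 0.00 = 31.80 kJ/mol; chair II is more stable.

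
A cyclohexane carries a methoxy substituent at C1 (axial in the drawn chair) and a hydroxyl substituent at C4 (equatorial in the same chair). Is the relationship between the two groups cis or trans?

cis

C1 and C4 have opposite parity, so their axial bonds point in opposite directions.
With opposite-parity carbons, two substituents on the same face are one axial and one equatorial; opposite faces give both axial or both equatorial.
Here the groups are axial/equatorial → same face → cis.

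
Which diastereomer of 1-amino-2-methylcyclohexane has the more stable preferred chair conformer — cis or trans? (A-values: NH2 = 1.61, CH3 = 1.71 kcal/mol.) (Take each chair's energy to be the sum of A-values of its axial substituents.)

trans

At 1,2 positions (parity opposite): cis → (a,e or e,a); trans → (e,e or a,a).
Best chair for cis: E = 1.61 kcal/mol; best chair for trans: E = 0.00 kcal/mol.
The trans isomer is lower by 1.61 kcal/mol.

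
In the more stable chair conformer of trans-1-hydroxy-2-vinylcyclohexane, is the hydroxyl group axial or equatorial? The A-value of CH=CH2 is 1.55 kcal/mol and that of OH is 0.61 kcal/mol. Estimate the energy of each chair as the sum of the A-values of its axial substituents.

C1 and C2 have opposite parity, so for the trans isomer the two substituents are e,e in one chair and a,a in the other.
Chair I (vinyl axial, hydroxyl axial): E = 2.16 kcal/mol.
Chair II (vinyl equatorial, hydroxyl equatorial): E = 0.00 kcal/mol.
Chair II is the more stable (lower-energy) conformer, and in that chair the hydroxyl group is equatorial.

equatorial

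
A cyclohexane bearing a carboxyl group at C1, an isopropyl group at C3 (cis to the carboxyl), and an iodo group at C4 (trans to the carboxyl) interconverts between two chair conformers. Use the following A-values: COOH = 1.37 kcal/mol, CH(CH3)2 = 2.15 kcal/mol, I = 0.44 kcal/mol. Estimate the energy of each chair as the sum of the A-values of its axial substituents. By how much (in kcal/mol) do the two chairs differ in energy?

Chair I (carboxyl axial, isopropyl axial, iodo axial): E = 3.96 kcal/mol.
Chair II (carboxyl equatorial, isopropyl equatorial, iodo equatorial): E = 0.00 kcal/mol.
ΔE = 3.96 − 0.00 = 3.96 kcal/mol; chair II is more stable.

3.96 kcal/mol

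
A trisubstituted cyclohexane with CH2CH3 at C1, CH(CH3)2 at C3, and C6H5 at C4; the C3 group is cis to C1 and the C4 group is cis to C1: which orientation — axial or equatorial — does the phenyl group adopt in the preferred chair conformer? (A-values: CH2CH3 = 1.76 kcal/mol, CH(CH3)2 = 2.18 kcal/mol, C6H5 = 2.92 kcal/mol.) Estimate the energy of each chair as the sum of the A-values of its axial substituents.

axial

Chair I (ethyl axial, isopropyl axial, phenyl equatorial): E = 3.94 kcal/mol.
Chair II (ethyl equatorial, isopropyl equatorial, phenyl axial): E = 2.92 kcal/mol.
Chair II is the more stable (lower-energy) conformer, and in that chair the phenyl group is axial.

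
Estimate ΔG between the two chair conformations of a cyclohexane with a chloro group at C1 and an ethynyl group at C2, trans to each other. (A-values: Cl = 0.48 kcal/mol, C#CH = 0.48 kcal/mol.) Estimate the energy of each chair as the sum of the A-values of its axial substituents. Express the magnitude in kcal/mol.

0.96 kcal/mol

C1 and C2 have opposite parity, so for the trans isomer the two substituents are e,e in one chair and a,a in the other.
Chair I (chloro axial, ethynyl axial): E = 0.96 kcal/mol.
Chair II (chloro equatorial, ethynyl equatorial): E = 0.00 kcal/mol.
ΔE = 0.96 − 0.00 = 0.96 kcal/mol; chair II is more stable.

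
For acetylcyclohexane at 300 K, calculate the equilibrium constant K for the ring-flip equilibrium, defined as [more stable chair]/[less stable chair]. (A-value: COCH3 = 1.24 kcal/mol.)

K ≈ 8.01

One chair has the acetyl group axial (E = 1.24 kcal/mol) and the other has it equatorial (E = 0).
ΔG = 1.24 kcal/mol between the two chairs.
K = exp(ΔG/RT) with R = 1.987×10⁻³ kcal mol⁻¹ K⁻¹ and T = 300 K gives K ≈ 8.01.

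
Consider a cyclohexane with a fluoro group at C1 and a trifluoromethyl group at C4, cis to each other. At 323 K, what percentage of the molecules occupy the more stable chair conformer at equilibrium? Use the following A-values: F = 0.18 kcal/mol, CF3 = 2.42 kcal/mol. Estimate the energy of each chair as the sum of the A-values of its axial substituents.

C1 and C4 have opposite parity, so for the cis isomer the two substituents are one axial and one equatorial in each chair.
Chair I (fluoro axial, trifluoromethyl equatorial): E = 0.18 kcal/mol; chair II (fluoro equatorial, trifluoromethyl axial): E = 2.42 kcal/mol.
ΔG = 2.24 kcal/mol between the two chairs.
K = exp(ΔG/RT) with R = 1.987×10⁻³ kcal mol⁻¹ K⁻¹ and T = 323 K gives K ≈ 32.8.
Fraction in the lower-energy chair = K/(K+1) = 97.0%.

97.0%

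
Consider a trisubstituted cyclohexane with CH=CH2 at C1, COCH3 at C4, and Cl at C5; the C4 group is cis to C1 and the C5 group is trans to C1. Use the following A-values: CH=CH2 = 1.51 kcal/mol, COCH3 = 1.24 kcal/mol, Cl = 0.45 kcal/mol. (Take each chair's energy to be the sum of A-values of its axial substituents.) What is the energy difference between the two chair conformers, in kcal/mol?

0.18 kcal/mol

Chair I (vinyl axial, acetyl equatorial, chloro equatorial): E = 1.51 kcal/mol.
Chair II (vinyl equatorial, acetyl axial, chloro axial): E = 1.69 kcal/mol.
ΔE = 1.69 − 1.51 = 0.18 kcal/mol; chair I is more stable.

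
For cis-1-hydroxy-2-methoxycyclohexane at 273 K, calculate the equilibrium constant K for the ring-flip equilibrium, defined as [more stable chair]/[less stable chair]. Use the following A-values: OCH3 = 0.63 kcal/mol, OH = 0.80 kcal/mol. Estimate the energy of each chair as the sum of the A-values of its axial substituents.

C1 and C2 have opposite parity, so for the cis isomer the two substituents are one axial and one equatorial in each chair.
Chair I (methoxy axial, hydroxyl equatorial): E = 0.63 kcal/mol; chair II (methoxy equatorial, hydroxyl axial): E = 0.80 kcal/mol.
ΔG = 0.17 kcal/mol between the two chairs.
K = exp(ΔG/RT) with R = 1.987×10⁻³ kcal mol⁻¹ K⁻¹ and T = 273 K gives K ≈ 1.37.

K ≈ 1.37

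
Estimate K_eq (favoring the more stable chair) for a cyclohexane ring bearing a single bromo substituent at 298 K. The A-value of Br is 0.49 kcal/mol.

K ≈ 2.29

One chair has the bromo group axial (E = 0.49 kcal/mol) and the other has it equatorial (E = 0).
ΔG = 0.49 kcal/mol between the two chairs.
K = exp(ΔG/RT) with R = 1.987×10⁻³ kcal mol⁻¹ K⁻¹ and T = 298 K gives K ≈ 2.29.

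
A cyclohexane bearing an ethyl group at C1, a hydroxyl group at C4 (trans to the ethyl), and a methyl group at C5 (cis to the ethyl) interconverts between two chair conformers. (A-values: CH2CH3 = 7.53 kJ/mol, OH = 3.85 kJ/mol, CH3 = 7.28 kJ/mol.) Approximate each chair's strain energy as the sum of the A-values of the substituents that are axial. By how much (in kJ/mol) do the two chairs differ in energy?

Chair I (ethyl axial, hydroxyl axial, methyl axial): E = 18.66 kJ/mol.
Chair II (ethyl equatorial, hydroxyl equatorial, methyl equatorial): E = 0.00 kJ/mol.
ΔE = 18.66 − 0.00 = 18.66 kJ/mol; chair II is more stable.

18.66 kJ/mol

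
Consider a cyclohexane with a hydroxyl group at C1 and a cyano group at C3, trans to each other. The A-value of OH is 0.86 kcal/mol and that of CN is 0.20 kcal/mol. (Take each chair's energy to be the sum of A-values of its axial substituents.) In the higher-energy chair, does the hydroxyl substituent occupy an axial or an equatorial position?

axial

C1 and C3 have the same parity, so for the trans isomer the two substituents are one axial and one equatorial in each chair.
Chair I (hydroxyl axial, cyano equatorial): E = 0.86 kcal/mol.
Chair II (hydroxyl equatorial, cyano axial): E = 0.20 kcal/mol.
Chair I is the less stable (higher-energy) conformer, and in that chair the hydroxyl group is axial.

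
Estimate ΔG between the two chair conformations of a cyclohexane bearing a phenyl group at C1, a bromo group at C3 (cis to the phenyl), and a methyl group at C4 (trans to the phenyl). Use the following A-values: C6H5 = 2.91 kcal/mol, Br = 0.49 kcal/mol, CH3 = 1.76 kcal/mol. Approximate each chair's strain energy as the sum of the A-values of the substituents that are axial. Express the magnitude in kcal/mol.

5.16 kcal/mol

Chair I (phenyl axial, bromo axial, methyl axial): E = 5.16 kcal/mol.
Chair II (phenyl equatorial, bromo equatorial, methyl equatorial): E = 0.00 kcal/mol.
ΔE = 5.16 − 0.00 = 5.16 kcal/mol; chair II is more stable.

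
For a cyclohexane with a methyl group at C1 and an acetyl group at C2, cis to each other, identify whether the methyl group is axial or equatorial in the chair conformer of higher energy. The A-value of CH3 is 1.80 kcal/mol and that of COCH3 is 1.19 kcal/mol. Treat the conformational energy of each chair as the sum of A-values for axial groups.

C1 and C2 have opposite parity, so for the cis isomer the two substituents are one axial and one equatorial in each chair.
Chair I (methyl axial, acetyl equatorial): E = 1.80 kcal/mol.
Chair II (methyl equatorial, acetyl axial): E = 1.19 kcal/mol.
Chair I is the less stable (higher-energy) conformer, and in that chair the methyl group is axial.

axial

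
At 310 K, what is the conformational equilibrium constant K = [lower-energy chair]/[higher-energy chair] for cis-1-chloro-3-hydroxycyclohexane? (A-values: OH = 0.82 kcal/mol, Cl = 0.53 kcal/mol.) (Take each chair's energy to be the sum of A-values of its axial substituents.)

K ≈ 8.95

C1 and C3 have the same parity, so for the cis isomer the two substituents are e,e in one chair and a,a in the other.
Chair I (hydroxyl axial, chloro axial): E = 1.35 kcal/mol; chair II (hydroxyl equatorial, chloro equatorial): E = 0.00 kcal/mol.
ΔG = 1.35 kcal/mol between the two chairs.
K = exp(ΔG/RT) with R = 1.987×10⁻³ kcal mol⁻¹ K⁻¹ and T = 310 K gives K ≈ 8.95.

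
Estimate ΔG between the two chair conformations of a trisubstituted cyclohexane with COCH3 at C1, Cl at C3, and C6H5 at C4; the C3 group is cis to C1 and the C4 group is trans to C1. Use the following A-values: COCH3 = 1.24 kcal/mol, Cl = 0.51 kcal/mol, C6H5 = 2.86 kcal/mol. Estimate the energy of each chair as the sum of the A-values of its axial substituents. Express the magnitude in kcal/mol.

4.61 kcal/mol

Chair I (acetyl axial, chloro axial, phenyl axial): E = 4.61 kcal/mol.
Chair II (acetyl equatorial, chloro equatorial, phenyl equatorial): E = 0.00 kcal/mol.
ΔE = 4.61 − 0.00 = 4.61 kcal/mol; chair II is more stable.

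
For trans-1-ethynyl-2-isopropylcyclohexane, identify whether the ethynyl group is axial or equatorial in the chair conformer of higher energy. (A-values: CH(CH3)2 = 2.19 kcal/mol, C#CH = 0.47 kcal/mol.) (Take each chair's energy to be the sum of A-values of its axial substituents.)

axial

C1 and C2 have opposite parity, so for the trans isomer the two substituents are e,e in one chair and a,a in the other.
Chair I (isopropyl axial, ethynyl axial): E = 2.66 kcal/mol.
Chair II (isopropyl equatorial, ethynyl equatorial): E = 0.00 kcal/mol.
Chair I is the less stable (higher-energy) conformer, and in that chair the ethynyl group is axial.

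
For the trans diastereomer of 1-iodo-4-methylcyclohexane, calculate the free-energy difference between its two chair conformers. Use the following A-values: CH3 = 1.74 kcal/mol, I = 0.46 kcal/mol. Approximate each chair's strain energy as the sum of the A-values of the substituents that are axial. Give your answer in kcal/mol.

2.20 kcal/mol

C1 and C4 have opposite parity, so for the trans isomer the two substituents are e,e in one chair and a,a in the other.
Chair I (methyl axial, iodo axial): E = 2.20 kcal/mol.
Chair II (methyl equatorial, iodo equatorial): E = 0.00 kcal/mol.
ΔE = 2.20 − 0.00 = 2.20 kcal/mol; chair II is more stable.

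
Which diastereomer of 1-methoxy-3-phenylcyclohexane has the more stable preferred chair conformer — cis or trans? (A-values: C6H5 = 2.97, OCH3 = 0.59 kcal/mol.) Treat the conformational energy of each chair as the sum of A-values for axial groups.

cis

At 1,3 positions (parity same): cis → (e,e or a,a); trans → (a,e or e,a).
Best chair for cis: E = 0.00 kcal/mol; best chair for trans: E = 0.59 kcal/mol.
The cis isomer is lower by 0.59 kcal/mol.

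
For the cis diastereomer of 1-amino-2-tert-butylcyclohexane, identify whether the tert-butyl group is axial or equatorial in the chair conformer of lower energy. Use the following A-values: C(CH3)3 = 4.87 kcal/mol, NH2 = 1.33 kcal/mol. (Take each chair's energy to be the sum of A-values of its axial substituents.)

equatorial

C1 and C2 have opposite parity, so for the cis isomer the two substituents are one axial and one equatorial in each chair.
Chair I (tert-butyl axial, amino equatorial): E = 4.87 kcal/mol.
Chair II (tert-butyl equatorial, amino axial): E = 1.33 kcal/mol.
Chair II is the more stable (lower-energy) conformer, and in that chair the tert-butyl group is equatorial.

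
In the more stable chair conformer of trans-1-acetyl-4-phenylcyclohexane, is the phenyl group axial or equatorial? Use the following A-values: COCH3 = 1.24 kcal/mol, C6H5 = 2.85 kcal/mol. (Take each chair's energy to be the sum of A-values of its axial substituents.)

C1 and C4 have opposite parity, so for the trans isomer the two substituents are e,e in one chair and a,a in the other.
Chair I (acetyl axial, phenyl axial): E = 4.09 kcal/mol.
Chair II (acetyl equatorial, phenyl equatorial): E = 0.00 kcal/mol.
Chair II is the more stable (lower-energy) conformer, and in that chair the phenyl group is equatorial.

equatorial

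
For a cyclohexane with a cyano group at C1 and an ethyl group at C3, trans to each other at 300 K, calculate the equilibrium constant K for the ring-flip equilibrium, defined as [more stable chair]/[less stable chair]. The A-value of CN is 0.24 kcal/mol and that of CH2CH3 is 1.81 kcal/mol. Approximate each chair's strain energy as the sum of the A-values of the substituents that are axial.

C1 and C3 have the same parity, so for the trans isomer the two substituents are one axial and one equatorial in each chair.
Chair I (cyano axial, ethyl equatorial): E = 0.24 kcal/mol; chair II (cyano equatorial, ethyl axial): E = 1.81 kcal/mol.
ΔG = 1.57 kcal/mol between the two chairs.
K = exp(ΔG/RT) with R = 1.987×10⁻³ kcal mol⁻¹ K⁻¹ and T = 300 K gives K ≈ 13.9.

K ≈ 13.9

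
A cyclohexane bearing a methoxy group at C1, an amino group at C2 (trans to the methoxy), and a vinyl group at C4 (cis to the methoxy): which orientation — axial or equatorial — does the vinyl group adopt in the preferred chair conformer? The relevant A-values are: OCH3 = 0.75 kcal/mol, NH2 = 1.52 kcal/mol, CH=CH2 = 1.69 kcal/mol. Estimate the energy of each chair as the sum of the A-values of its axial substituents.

Chair I (methoxy axial, amino axial, vinyl equatorial): E = 2.27 kcal/mol.
Chair II (methoxy equatorial, amino equatorial, vinyl axial): E = 1.69 kcal/mol.
Chair II is the more stable (lower-energy) conformer, and in that chair the vinyl group is axial.

axial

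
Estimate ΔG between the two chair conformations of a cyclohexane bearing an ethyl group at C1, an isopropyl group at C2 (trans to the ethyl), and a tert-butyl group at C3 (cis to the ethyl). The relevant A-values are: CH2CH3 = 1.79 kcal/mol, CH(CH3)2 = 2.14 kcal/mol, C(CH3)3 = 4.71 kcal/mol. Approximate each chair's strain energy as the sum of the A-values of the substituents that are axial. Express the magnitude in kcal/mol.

8.64 kcal/mol

Chair I (ethyl axial, isopropyl axial, tert-butyl axial): E = 8.64 kcal/mol.
Chair II (ethyl equatorial, isopropyl equatorial, tert-butyl equatorial): E = 0.00 kcal/mol.
ΔE = 8.64 − 0.00 = 8.64 kcal/mol; chair II is more stable.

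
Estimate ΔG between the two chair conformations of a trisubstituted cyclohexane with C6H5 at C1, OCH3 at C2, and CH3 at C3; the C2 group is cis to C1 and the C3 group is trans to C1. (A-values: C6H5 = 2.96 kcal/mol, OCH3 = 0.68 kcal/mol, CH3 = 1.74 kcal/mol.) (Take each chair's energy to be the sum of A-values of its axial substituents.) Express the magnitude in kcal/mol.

0.54 kcal/mol

Chair I (phenyl axial, methoxy equatorial, methyl equatorial): E = 2.96 kcal/mol.
Chair II (phenyl equatorial, methoxy axial, methyl axial): E = 2.42 kcal/mol.
ΔE = 2.96 − 2.42 = 0.54 kcal/mol; chair II is more stable.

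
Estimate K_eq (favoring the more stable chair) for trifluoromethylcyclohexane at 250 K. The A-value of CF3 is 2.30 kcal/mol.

One chair has the trifluoromethyl group axial (E = 2.30 kcal/mol) and the other has it equatorial (E = 0).
ΔG = 2.30 kcal/mol between the two chairs.
K = exp(ΔG/RT) with R = 1.987×10⁻³ kcal mol⁻¹ K⁻¹ and T = 250 K gives K ≈ 103.

K ≈ 103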